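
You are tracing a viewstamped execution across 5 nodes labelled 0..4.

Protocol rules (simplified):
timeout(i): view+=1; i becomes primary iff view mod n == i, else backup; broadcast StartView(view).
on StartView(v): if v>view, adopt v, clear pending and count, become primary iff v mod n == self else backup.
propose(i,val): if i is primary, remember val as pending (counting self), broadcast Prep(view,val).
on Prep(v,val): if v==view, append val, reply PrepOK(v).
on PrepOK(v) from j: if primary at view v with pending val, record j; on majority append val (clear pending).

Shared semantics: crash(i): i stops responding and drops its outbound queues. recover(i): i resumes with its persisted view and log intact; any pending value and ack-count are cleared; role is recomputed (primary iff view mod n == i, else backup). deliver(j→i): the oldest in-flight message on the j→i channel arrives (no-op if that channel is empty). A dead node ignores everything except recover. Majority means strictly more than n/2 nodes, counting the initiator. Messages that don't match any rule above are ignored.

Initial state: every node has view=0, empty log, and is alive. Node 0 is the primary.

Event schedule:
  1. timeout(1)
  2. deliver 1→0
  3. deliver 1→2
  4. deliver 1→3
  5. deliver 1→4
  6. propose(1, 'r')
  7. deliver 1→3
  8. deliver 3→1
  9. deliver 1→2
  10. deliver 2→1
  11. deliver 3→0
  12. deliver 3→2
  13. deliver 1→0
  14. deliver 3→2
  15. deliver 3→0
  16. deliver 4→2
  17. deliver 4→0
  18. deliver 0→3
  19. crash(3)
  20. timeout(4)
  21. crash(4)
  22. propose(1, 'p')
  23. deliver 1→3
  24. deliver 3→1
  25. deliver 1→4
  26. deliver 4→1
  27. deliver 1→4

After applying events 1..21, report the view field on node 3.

step 1 timeout(1): 1={prim,v=1,log=-}
step 2 deliver 1→0: 0={back,v=1,log=-}
step 3 deliver 1→2: 2={back,v=1,log=-}
step 4 deliver 1→3: 3={back,v=1,log=-}
step 5 deliver 1→4: 4={back,v=1,log=-}
step 6 propose(1,'r'): —
step 7 deliver 1→3: 3={back,v=1,log=r}
step 8 deliver 3→1: —
step 9 deliver 1→2: 2={back,v=1,log=r}
step 10 deliver 2→1: 1={prim,v=1,log=r}
step 11 deliver 3→0: —
step 12 deliver 3→2: —
step 13 deliver 1→0: 0={back,v=1,log=r}
step 14 deliver 3→2: —
step 15 deliver 3→0: —
step 16 deliver 4→2: —
step 17 deliver 4→0: —
step 18 deliver 0→3: —
step 19 crash(3): 3={✗back,v=1,log=r}
step 20 timeout(4): 4={back,v=2,log=-}
step 21 crash(4): 4={✗back,v=2,log=-}

1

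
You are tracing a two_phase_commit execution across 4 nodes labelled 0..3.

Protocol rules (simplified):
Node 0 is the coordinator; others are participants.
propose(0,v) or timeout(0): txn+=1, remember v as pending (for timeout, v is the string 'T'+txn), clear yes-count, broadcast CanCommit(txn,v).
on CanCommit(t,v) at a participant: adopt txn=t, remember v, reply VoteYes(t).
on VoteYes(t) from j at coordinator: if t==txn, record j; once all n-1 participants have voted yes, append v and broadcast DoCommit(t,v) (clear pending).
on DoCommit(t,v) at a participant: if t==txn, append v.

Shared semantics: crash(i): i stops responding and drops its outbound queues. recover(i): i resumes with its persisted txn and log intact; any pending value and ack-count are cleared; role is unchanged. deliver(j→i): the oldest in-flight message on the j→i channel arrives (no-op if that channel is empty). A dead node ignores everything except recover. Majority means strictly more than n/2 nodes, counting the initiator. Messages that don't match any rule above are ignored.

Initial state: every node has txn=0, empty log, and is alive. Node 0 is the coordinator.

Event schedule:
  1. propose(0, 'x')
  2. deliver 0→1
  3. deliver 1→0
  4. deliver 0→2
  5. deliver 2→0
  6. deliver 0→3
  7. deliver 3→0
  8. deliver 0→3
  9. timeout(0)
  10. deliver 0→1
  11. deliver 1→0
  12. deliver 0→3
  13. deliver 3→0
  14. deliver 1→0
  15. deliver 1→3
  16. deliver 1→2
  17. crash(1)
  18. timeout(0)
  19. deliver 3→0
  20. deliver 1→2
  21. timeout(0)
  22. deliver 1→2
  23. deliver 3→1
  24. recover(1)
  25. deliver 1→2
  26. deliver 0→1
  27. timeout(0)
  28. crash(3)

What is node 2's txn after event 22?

1

step 1 propose(0,'x'): 0={coor,t=1,log=-}
step 2 deliver 0→1: 1={part,t=1,log=-}
step 3 deliver 1→0: —
step 4 deliver 0→2: 2={part,t=1,log=-}
step 5 deliver 2→0: —
step 6 deliver 0→3: 3={part,t=1,log=-}
step 7 deliver 3→0: 0={coor,t=1,log=x}
step 8 deliver 0→3: 3={part,t=1,log=x}
step 9 timeout(0): 0={coor,t=2,log=x}
step 10 deliver 0→1: 1={part,t=1,log=x}
step 11 deliver 1→0: —
step 12 deliver 0→3: 3={part,t=2,log=x}
step 13 deliver 3→0: —
step 14 deliver 1→0: —
step 15 deliver 1→3: —
step 16 deliver 1→2: —
step 17 crash(1): 1={✗part,t=1,log=x}
step 18 timeout(0): 0={coor,t=3,log=x}
step 19 deliver 3→0: —
step 20 deliver 1→2: —
step 21 timeout(0): 0={coor,t=4,log=x}
step 22 deliver 1→2: —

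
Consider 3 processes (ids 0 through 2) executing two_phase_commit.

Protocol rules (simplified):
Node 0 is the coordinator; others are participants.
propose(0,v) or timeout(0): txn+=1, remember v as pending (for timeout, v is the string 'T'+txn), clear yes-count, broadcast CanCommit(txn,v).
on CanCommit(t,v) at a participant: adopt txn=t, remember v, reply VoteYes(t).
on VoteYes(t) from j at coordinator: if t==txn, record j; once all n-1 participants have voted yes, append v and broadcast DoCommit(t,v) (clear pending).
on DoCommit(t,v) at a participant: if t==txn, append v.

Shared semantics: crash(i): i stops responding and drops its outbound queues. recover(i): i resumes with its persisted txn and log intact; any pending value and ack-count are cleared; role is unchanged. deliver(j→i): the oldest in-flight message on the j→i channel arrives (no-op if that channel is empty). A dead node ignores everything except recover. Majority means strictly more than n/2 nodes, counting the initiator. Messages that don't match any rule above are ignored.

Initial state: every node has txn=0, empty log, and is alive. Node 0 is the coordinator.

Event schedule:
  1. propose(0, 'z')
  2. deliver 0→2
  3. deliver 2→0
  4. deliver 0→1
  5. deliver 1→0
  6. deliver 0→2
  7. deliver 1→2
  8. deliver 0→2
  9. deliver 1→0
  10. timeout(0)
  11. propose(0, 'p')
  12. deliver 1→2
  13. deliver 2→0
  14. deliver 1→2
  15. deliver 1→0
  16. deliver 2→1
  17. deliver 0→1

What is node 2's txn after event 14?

step 1 propose(0,'z'): 0={coor,t=1,log=-}
step 2 deliver 0→2: 2={part,t=1,log=-}
step 3 deliver 2→0: —
step 4 deliver 0→1: 1={part,t=1,log=-}
step 5 deliver 1→0: 0={coor,t=1,log=z}
step 6 deliver 0→2: 2={part,t=1,log=z}
step 7 deliver 1→2: —
step 8 deliver 0→2: —
step 9 deliver 1→0: —
step 10 timeout(0): 0={coor,t=2,log=z}
step 11 propose(0,'p'): 0={coor,t=3,log=z}
step 12 deliver 1→2: —
step 13 deliver 2→0: —
step 14 deliver 1→2: —

1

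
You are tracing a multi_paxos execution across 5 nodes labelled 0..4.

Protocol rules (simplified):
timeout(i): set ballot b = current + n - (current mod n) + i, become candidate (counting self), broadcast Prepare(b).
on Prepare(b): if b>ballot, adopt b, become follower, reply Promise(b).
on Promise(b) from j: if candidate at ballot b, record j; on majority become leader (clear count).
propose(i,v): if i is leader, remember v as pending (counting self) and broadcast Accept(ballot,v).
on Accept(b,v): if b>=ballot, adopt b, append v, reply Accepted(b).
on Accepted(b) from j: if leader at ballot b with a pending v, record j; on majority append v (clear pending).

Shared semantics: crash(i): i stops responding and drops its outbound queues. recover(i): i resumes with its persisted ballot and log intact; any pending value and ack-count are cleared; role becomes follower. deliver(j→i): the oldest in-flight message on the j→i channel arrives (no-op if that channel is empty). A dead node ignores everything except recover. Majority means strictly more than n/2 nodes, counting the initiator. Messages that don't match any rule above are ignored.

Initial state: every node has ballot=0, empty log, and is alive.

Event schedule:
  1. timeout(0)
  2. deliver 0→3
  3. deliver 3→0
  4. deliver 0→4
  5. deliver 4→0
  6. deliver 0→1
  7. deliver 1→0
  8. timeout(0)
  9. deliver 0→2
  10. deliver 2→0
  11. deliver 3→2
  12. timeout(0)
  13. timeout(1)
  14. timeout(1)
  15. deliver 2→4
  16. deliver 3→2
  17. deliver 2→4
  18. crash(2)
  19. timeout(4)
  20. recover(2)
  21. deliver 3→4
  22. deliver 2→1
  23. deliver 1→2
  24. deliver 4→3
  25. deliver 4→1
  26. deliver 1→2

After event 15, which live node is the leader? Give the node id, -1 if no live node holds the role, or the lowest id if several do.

step 1 timeout(0): 0={cand,b=5,log=-}
step 2 deliver 0→3: 3={foll,b=5,log=-}
step 3 deliver 3→0: —
step 4 deliver 0→4: 4={foll,b=5,log=-}
step 5 deliver 4→0: 0={lead,b=5,log=-}
step 6 deliver 0→1: 1={foll,b=5,log=-}
step 7 deliver 1→0: —
step 8 timeout(0): 0={cand,b=10,log=-}
step 9 deliver 0→2: 2={foll,b=5,log=-}
step 10 deliver 2→0: —
step 11 deliver 3→2: —
step 12 timeout(0): 0={cand,b=15,log=-}
step 13 timeout(1): 1={cand,b=11,log=-}
step 14 timeout(1): 1={cand,b=16,log=-}
step 15 deliver 2→4: —

-1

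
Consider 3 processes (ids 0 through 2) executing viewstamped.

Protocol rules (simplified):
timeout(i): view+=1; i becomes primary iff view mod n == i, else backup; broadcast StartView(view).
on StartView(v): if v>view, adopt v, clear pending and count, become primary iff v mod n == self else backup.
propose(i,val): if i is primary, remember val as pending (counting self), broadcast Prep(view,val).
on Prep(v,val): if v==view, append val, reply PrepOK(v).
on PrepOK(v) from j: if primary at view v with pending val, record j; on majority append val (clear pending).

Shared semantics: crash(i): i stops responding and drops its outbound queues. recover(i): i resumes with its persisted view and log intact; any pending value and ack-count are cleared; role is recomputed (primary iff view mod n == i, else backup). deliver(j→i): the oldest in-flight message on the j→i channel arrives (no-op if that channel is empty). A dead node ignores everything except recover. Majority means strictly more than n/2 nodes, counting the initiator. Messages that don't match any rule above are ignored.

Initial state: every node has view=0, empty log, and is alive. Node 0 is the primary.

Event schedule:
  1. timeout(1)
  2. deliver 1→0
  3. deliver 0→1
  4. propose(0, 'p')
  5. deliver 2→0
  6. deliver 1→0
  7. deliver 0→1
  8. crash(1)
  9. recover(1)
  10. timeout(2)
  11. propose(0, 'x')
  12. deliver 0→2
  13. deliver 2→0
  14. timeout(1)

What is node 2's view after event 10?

e1 timeout(1): 1[prim,v=1,-]
e2 deliver 1→0: 0[back,v=1,-]
e3 deliver 0→1: ·
e4 propose(0,'p'): ·
e5 deliver 2→0: ·
e6 deliver 1→0: ·
e7 deliver 0→1: ·
e8 crash(1): 1[✗prim,v=1,-]
e9 recover(1): 1[prim,v=1,-]
e10 timeout(2): 2[back,v=1,-]

1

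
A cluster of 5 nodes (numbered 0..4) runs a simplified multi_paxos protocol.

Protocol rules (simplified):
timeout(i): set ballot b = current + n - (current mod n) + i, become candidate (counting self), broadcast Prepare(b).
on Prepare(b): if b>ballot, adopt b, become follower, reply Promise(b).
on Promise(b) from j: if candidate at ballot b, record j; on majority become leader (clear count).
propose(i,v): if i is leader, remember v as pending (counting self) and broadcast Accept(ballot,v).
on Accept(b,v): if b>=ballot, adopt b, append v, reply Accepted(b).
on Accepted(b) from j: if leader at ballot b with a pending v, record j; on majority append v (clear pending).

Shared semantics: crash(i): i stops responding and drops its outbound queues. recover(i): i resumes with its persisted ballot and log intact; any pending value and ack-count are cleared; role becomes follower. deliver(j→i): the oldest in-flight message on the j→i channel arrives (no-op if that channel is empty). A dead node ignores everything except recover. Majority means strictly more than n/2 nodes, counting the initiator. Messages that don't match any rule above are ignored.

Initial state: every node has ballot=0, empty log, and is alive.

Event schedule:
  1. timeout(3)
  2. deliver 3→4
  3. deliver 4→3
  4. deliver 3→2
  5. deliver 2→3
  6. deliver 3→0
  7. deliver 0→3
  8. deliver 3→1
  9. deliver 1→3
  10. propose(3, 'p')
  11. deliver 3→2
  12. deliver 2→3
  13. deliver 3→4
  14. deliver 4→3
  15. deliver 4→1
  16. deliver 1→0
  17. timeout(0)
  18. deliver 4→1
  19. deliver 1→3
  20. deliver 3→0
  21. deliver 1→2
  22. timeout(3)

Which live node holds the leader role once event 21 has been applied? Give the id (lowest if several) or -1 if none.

3

[1] timeout(3) → N3(cand b8 [-])
[2] deliver 3→4 → N4(foll b8 [-])
[3] deliver 4→3 → ∅
[4] deliver 3→2 → N2(foll b8 [-])
[5] deliver 2→3 → N3(lead b8 [-])
[6] deliver 3→0 → N0(foll b8 [-])
[7] deliver 0→3 → ∅
[8] deliver 3→1 → N1(foll b8 [-])
[9] deliver 1→3 → ∅
[10] propose(3,'p') → ∅
[11] deliver 3→2 → N2(foll b8 [p])
[12] deliver 2→3 → ∅
[13] deliver 3→4 → N4(foll b8 [p])
[14] deliver 4→3 → N3(lead b8 [p])
[15] deliver 4→1 → ∅
[16] deliver 1→0 → ∅
[17] timeout(0) → N0(cand b10 [-])
[18] deliver 4→1 → ∅
[19] deliver 1→3 → ∅
[20] deliver 3→0 → ∅
[21] deliver 1→2 → ∅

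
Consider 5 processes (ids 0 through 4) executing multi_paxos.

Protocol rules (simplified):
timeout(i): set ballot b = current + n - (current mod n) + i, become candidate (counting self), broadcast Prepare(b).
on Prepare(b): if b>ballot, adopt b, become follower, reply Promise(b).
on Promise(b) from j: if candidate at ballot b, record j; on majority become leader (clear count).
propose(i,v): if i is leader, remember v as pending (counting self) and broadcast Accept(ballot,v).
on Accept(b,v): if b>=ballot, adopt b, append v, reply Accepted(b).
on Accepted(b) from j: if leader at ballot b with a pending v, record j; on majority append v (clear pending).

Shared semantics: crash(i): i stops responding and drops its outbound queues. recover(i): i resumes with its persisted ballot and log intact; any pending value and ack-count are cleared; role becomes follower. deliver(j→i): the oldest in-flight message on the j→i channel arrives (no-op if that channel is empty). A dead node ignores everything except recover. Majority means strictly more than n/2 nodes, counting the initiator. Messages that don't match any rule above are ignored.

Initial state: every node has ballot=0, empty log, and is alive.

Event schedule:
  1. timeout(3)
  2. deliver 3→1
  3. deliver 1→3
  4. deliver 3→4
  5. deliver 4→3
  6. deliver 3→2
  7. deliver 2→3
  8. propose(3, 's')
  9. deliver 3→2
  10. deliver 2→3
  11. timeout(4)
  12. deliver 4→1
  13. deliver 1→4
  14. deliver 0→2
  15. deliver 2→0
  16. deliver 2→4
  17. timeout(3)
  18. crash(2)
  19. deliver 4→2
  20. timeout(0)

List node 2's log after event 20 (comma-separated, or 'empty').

after 1 — timeout(3): n3:cand/b8/[-]
after 2 — deliver 3→1: n1:foll/b8/[-]
after 3 — deliver 1→3: ·
after 4 — deliver 3→4: n4:foll/b8/[-]
after 5 — deliver 4→3: n3:lead/b8/[-]
after 6 — deliver 3→2: n2:foll/b8/[-]
after 7 — deliver 2→3: ·
after 8 — propose(3,'s'): ·
after 9 — deliver 3→2: n2:foll/b8/[s]
after 10 — deliver 2→3: ·
after 11 — timeout(4): n4:cand/b14/[-]
after 12 — deliver 4→1: n1:foll/b14/[-]
after 13 — deliver 1→4: ·
after 14 — deliver 0→2: ·
after 15 — deliver 2→0: ·
after 16 — deliver 2→4: ·
after 17 — timeout(3): n3:cand/b13/[-]
after 18 — crash(2): n2:✗foll/b8/[s]
after 19 — deliver 4→2: ·
after 20 — timeout(0): n0:cand/b5/[-]

s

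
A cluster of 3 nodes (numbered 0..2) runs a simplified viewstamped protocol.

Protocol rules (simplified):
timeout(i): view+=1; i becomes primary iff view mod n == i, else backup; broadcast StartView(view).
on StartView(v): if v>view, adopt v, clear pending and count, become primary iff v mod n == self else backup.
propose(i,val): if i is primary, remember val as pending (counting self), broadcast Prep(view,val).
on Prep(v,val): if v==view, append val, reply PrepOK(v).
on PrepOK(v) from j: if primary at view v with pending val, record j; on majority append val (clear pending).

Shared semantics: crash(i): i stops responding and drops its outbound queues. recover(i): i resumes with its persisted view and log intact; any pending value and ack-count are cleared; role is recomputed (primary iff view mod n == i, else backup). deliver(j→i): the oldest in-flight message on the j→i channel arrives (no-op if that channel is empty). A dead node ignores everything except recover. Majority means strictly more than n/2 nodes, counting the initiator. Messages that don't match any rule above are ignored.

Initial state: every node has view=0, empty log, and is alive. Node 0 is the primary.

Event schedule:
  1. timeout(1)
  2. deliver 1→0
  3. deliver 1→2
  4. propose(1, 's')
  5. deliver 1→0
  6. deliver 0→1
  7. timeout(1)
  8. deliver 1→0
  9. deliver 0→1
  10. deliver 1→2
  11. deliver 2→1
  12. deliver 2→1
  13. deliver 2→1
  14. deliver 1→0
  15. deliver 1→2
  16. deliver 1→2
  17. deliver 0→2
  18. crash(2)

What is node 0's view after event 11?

2

after 1 — timeout(1): n1:prim/v1/[-]
after 2 — deliver 1→0: n0:back/v1/[-]
after 3 — deliver 1→2: n2:back/v1/[-]
after 4 — propose(1,'s'): ·
after 5 — deliver 1→0: n0:back/v1/[s]
after 6 — deliver 0→1: n1:prim/v1/[s]
after 7 — timeout(1): n1:back/v2/[s]
after 8 — deliver 1→0: n0:back/v2/[s]
after 9 — deliver 0→1: ·
after 10 — deliver 1→2: n2:back/v1/[s]
after 11 — deliver 2→1: ·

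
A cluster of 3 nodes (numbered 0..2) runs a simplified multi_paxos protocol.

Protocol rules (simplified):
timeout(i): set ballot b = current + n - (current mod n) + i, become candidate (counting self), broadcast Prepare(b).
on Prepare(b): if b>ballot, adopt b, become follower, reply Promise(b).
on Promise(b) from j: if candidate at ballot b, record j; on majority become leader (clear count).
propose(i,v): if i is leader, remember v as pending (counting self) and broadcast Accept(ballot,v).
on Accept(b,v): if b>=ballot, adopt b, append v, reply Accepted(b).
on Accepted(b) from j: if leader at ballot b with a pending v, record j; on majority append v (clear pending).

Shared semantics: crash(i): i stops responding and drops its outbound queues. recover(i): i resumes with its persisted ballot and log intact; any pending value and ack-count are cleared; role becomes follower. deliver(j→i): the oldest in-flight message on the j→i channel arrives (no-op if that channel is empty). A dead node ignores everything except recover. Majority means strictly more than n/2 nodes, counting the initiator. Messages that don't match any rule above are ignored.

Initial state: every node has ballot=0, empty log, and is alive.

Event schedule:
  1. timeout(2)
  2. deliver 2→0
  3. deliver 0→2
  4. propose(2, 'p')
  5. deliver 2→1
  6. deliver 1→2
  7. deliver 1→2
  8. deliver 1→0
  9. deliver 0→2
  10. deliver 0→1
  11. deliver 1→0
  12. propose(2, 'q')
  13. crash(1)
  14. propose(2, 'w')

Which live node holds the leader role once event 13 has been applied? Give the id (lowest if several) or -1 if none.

2

[1] timeout(2) → N2(cand b5 [-])
[2] deliver 2→0 → N0(foll b5 [-])
[3] deliver 0→2 → N2(lead b5 [-])
[4] propose(2,'p') → ∅
[5] deliver 2→1 → N1(foll b5 [-])
[6] deliver 1→2 → ∅
[7] deliver 1→2 → ∅
[8] deliver 1→0 → ∅
[9] deliver 0→2 → ∅
[10] deliver 0→1 → ∅
[11] deliver 1→0 → ∅
[12] propose(2,'q') → ∅
[13] crash(1) → N1(✗foll b5 [-])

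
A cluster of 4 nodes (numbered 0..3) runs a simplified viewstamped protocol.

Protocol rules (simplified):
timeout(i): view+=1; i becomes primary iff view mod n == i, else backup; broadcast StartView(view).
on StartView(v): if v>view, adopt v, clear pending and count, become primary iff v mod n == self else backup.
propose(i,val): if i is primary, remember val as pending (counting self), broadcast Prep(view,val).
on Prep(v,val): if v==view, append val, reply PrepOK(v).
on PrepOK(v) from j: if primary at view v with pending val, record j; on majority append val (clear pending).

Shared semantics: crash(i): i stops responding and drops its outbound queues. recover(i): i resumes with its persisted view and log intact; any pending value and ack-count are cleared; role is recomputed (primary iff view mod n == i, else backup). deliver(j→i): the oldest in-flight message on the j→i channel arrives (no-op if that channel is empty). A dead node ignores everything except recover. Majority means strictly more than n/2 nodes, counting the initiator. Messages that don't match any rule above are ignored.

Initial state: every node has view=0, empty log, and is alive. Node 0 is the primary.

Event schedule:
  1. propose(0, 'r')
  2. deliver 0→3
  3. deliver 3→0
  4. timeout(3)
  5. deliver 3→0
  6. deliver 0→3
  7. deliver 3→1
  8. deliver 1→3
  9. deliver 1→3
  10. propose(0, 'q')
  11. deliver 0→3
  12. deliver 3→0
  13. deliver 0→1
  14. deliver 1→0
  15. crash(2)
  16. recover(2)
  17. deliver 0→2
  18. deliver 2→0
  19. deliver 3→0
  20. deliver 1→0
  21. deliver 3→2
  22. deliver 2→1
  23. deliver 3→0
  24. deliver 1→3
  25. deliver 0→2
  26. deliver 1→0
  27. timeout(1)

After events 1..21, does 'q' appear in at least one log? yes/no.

no

e1 propose(0,'r'): ·
e2 deliver 0→3: 3[back,v=0,r]
e3 deliver 3→0: ·
e4 timeout(3): 3[back,v=1,r]
e5 deliver 3→0: 0[back,v=1,-]
e6 deliver 0→3: ·
e7 deliver 3→1: 1[prim,v=1,-]
e8 deliver 1→3: ·
e9 deliver 1→3: ·
e10 propose(0,'q'): ·
e11 deliver 0→3: ·
e12 deliver 3→0: ·
e13 deliver 0→1: ·
e14 deliver 1→0: ·
e15 crash(2): 2[✗back,v=0,-]
e16 recover(2): 2[back,v=0,-]
e17 deliver 0→2: 2[back,v=0,r]
e18 deliver 2→0: ·
e19 deliver 3→0: ·
e20 deliver 1→0: ·
e21 deliver 3→2: 2[back,v=1,r]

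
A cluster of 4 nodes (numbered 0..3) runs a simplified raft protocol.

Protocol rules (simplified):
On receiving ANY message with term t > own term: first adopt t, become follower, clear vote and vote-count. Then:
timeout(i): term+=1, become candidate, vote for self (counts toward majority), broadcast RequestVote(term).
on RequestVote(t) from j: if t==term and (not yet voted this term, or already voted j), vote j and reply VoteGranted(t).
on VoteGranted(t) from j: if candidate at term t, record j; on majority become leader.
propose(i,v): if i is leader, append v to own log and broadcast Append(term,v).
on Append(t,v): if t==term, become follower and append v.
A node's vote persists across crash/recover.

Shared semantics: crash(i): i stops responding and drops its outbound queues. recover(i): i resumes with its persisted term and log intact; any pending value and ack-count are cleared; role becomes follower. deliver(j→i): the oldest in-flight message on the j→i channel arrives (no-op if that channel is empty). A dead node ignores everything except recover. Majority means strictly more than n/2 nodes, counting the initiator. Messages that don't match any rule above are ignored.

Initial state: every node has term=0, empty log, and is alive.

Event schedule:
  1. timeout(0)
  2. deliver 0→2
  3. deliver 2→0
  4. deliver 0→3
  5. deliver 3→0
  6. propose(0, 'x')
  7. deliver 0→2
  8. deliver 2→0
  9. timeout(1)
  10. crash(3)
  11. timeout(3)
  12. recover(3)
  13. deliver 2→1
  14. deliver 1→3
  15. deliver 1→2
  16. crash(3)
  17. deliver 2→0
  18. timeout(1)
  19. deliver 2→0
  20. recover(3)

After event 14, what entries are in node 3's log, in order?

[1] timeout(0) → N0(cand t1 [-])
[2] deliver 0→2 → N2(foll t1 [-])
[3] deliver 2→0 → ∅
[4] deliver 0→3 → N3(foll t1 [-])
[5] deliver 3→0 → N0(lead t1 [-])
[6] propose(0,'x') → N0(lead t1 [x])
[7] deliver 0→2 → N2(foll t1 [x])
[8] deliver 2→0 → ∅
[9] timeout(1) → N1(cand t1 [-])
[10] crash(3) → N3(✗foll t1 [-])
[11] timeout(3) → ∅
[12] recover(3) → N3(foll t1 [-])
[13] deliver 2→1 → ∅
[14] deliver 1→3 → ∅

empty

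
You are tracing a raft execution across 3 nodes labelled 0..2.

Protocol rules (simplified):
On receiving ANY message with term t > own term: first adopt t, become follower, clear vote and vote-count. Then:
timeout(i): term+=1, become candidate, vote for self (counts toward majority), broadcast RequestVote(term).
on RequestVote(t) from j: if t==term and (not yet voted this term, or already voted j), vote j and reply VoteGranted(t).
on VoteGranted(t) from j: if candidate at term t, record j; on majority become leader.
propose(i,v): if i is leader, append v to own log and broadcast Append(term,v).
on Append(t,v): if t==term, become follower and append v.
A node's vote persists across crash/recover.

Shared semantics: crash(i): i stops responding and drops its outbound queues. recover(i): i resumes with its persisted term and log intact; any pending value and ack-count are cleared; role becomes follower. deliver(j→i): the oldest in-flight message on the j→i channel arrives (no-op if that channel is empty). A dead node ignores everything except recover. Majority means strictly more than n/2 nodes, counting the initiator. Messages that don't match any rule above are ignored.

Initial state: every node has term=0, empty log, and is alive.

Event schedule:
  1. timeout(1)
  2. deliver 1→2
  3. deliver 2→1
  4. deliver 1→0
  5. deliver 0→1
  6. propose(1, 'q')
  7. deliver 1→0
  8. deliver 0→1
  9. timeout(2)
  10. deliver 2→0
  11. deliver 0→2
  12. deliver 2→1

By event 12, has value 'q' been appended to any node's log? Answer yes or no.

yes

e1 timeout(1): 1[cand,t=1,-]
e2 deliver 1→2: 2[foll,t=1,-]
e3 deliver 2→1: 1[lead,t=1,-]
e4 deliver 1→0: 0[foll,t=1,-]
e5 deliver 0→1: ·
e6 propose(1,'q'): 1[lead,t=1,q]
e7 deliver 1→0: 0[foll,t=1,q]
e8 deliver 0→1: ·
e9 timeout(2): 2[cand,t=2,-]
e10 deliver 2→0: 0[foll,t=2,q]
e11 deliver 0→2: 2[lead,t=2,-]
e12 deliver 2→1: 1[foll,t=2,q]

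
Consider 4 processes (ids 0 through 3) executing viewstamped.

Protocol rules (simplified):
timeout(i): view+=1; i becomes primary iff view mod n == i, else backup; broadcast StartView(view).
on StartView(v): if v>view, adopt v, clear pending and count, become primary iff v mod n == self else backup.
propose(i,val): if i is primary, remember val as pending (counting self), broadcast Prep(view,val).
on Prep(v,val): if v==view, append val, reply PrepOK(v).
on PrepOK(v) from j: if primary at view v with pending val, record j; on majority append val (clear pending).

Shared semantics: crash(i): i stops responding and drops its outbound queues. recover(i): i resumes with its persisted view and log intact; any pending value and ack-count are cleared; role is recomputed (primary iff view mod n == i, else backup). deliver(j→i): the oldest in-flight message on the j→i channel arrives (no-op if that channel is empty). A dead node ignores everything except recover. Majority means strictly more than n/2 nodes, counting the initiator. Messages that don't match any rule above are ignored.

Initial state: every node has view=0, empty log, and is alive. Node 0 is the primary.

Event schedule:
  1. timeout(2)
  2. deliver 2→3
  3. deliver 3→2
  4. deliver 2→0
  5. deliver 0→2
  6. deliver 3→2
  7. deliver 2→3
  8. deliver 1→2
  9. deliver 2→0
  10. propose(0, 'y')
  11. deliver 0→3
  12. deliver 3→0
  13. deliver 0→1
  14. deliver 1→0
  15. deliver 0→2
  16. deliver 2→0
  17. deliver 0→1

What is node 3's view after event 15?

1

1. timeout(2):  <2:back v1 ->
2. deliver 2→3:  <3:back v1 ->
3. deliver 3→2:  nop
4. deliver 2→0:  <0:back v1 ->
5. deliver 0→2:  nop
6. deliver 3→2:  nop
7. deliver 2→3:  nop
8. deliver 1→2:  nop
9. deliver 2→0:  nop
10. propose(0,'y'):  nop
11. deliver 0→3:  nop
12. deliver 3→0:  nop
13. deliver 0→1:  nop
14. deliver 1→0:  nop
15. deliver 0→2:  nop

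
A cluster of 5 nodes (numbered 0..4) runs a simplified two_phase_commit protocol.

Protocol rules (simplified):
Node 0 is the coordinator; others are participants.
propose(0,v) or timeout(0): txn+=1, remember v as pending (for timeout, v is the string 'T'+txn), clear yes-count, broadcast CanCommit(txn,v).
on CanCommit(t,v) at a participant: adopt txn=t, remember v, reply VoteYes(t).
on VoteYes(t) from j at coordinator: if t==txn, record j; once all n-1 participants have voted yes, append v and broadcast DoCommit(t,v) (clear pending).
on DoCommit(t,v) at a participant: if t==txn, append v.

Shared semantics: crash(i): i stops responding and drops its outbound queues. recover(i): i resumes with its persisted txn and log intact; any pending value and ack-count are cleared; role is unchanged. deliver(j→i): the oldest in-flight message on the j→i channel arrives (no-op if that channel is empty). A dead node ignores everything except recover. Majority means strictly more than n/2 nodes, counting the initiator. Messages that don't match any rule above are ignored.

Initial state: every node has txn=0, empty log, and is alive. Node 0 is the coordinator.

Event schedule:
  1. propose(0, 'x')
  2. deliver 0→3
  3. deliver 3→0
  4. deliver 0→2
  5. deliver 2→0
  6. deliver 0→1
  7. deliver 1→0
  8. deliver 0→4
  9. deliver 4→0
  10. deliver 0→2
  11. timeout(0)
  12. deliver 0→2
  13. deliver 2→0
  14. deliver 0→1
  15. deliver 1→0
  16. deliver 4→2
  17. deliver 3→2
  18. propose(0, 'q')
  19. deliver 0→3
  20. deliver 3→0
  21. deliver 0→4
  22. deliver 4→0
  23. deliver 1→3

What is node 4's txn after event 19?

1

e1 propose(0,'x'): 0[coor,t=1,-]
e2 deliver 0→3: 3[part,t=1,-]
e3 deliver 3→0: ·
e4 deliver 0→2: 2[part,t=1,-]
e5 deliver 2→0: ·
e6 deliver 0→1: 1[part,t=1,-]
e7 deliver 1→0: ·
e8 deliver 0→4: 4[part,t=1,-]
e9 deliver 4→0: 0[coor,t=1,x]
e10 deliver 0→2: 2[part,t=1,x]
e11 timeout(0): 0[coor,t=2,x]
e12 deliver 0→2: 2[part,t=2,x]
e13 deliver 2→0: ·
e14 deliver 0→1: 1[part,t=1,x]
e15 deliver 1→0: ·
e16 deliver 4→2: ·
e17 deliver 3→2: ·
e18 propose(0,'q'): 0[coor,t=3,x]
e19 deliver 0→3: 3[part,t=1,x]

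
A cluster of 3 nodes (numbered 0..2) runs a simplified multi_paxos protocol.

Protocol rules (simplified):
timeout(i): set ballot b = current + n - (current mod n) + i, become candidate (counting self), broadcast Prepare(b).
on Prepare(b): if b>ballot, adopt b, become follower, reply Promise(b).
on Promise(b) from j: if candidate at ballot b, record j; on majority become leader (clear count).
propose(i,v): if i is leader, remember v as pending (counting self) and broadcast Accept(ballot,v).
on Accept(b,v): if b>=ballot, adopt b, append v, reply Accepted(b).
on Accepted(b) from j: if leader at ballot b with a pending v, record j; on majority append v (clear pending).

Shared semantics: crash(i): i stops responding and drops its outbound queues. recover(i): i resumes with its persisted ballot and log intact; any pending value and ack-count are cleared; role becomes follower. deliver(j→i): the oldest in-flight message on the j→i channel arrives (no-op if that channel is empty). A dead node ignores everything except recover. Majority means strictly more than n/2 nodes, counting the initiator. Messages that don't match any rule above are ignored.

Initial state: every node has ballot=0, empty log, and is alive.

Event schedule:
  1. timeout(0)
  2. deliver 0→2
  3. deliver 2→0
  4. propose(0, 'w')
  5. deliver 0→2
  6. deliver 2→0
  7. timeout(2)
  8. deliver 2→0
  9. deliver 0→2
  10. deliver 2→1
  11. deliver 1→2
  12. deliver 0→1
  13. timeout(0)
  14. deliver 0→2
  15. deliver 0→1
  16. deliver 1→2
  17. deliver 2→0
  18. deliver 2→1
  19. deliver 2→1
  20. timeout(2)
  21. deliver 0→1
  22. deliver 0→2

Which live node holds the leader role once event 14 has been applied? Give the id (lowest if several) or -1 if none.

-1

after 1 — timeout(0): n0:cand/b3/[-]
after 2 — deliver 0→2: n2:foll/b3/[-]
after 3 — deliver 2→0: n0:lead/b3/[-]
after 4 — propose(0,'w'): ·
after 5 — deliver 0→2: n2:foll/b3/[w]
after 6 — deliver 2→0: n0:lead/b3/[w]
after 7 — timeout(2): n2:cand/b8/[w]
after 8 — deliver 2→0: n0:foll/b8/[w]
after 9 — deliver 0→2: n2:lead/b8/[w]
after 10 — deliver 2→1: n1:foll/b8/[-]
after 11 — deliver 1→2: ·
after 12 — deliver 0→1: ·
after 13 — timeout(0): n0:cand/b9/[w]
after 14 — deliver 0→2: n2:foll/b9/[w]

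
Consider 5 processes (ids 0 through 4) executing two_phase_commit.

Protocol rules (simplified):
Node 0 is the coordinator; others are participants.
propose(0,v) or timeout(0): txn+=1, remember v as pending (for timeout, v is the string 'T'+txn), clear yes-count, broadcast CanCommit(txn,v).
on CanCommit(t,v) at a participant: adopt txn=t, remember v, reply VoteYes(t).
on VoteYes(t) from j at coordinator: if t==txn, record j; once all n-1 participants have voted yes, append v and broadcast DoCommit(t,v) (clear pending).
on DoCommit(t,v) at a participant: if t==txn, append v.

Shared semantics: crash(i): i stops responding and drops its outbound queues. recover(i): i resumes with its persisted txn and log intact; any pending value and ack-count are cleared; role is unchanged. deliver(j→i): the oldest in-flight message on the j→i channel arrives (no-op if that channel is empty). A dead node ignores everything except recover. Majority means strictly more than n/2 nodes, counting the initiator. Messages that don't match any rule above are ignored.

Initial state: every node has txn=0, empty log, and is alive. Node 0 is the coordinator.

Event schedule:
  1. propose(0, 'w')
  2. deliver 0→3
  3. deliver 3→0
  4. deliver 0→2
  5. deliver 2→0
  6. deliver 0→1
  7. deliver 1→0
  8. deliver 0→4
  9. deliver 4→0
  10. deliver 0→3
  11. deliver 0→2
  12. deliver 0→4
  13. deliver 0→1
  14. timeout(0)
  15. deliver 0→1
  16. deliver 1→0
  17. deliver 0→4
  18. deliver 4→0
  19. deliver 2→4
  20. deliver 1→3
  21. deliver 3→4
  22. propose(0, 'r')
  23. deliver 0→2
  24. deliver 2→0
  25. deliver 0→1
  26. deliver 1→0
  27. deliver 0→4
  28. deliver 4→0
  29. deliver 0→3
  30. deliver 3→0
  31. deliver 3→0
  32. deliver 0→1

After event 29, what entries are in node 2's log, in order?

w

after 1 — propose(0,'w'): n0:coor/t1/[-]
after 2 — deliver 0→3: n3:part/t1/[-]
after 3 — deliver 3→0: ·
after 4 — deliver 0→2: n2:part/t1/[-]
after 5 — deliver 2→0: ·
after 6 — deliver 0→1: n1:part/t1/[-]
after 7 — deliver 1→0: ·
after 8 — deliver 0→4: n4:part/t1/[-]
after 9 — deliver 4→0: n0:coor/t1/[w]
after 10 — deliver 0→3: n3:part/t1/[w]
after 11 — deliver 0→2: n2:part/t1/[w]
after 12 — deliver 0→4: n4:part/t1/[w]
after 13 — deliver 0→1: n1:part/t1/[w]
after 14 — timeout(0): n0:coor/t2/[w]
after 15 — deliver 0→1: n1:part/t2/[w]
after 16 — deliver 1→0: ·
after 17 — deliver 0→4: n4:part/t2/[w]
after 18 — deliver 4→0: ·
after 19 — deliver 2→4: ·
after 20 — deliver 1→3: ·
after 21 — deliver 3→4: ·
after 22 — propose(0,'r'): n0:coor/t3/[w]
after 23 — deliver 0→2: n2:part/t2/[w]
after 24 — deliver 2→0: ·
after 25 — deliver 0→1: n1:part/t3/[w]
after 26 — deliver 1→0: ·
after 27 — deliver 0→4: n4:part/t3/[w]
after 28 — deliver 4→0: ·
after 29 — deliver 0→3: n3:part/t2/[w]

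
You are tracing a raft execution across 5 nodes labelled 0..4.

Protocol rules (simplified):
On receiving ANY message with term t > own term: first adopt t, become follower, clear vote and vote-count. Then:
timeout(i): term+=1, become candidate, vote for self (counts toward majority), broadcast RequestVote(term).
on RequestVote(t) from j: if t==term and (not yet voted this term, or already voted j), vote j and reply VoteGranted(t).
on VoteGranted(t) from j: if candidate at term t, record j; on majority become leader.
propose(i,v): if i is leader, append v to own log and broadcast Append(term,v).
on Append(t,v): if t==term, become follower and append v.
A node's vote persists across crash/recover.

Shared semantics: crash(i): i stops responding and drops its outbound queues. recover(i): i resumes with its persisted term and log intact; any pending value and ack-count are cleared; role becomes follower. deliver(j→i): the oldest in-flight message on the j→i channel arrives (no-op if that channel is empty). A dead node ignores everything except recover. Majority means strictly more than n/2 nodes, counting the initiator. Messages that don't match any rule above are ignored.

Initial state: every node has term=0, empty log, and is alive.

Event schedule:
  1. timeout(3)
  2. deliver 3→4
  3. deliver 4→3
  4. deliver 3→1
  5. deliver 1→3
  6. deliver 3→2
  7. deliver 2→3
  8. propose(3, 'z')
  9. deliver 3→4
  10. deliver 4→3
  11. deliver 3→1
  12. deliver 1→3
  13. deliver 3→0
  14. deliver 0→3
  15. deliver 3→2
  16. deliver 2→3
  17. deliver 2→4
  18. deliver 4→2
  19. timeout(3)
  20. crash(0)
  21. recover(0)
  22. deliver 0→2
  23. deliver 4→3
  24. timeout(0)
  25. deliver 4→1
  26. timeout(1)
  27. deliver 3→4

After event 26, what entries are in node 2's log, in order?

1. timeout(3):  <3:cand t1 ->
2. deliver 3→4:  <4:foll t1 ->
3. deliver 4→3:  nop
4. deliver 3→1:  <1:foll t1 ->
5. deliver 1→3:  <3:lead t1 ->
6. deliver 3→2:  <2:foll t1 ->
7. deliver 2→3:  nop
8. propose(3,'z'):  <3:lead t1 z>
9. deliver 3→4:  <4:foll t1 z>
10. deliver 4→3:  nop
11. deliver 3→1:  <1:foll t1 z>
12. deliver 1→3:  nop
13. deliver 3→0:  <0:foll t1 ->
14. deliver 0→3:  nop
15. deliver 3→2:  <2:foll t1 z>
16. deliver 2→3:  nop
17. deliver 2→4:  nop
18. deliver 4→2:  nop
19. timeout(3):  <3:cand t2 z>
20. crash(0):  <0:✗foll t1 ->
21. recover(0):  <0:foll t1 ->
22. deliver 0→2:  nop
23. deliver 4→3:  nop
24. timeout(0):  <0:cand t2 ->
25. deliver 4→1:  nop
26. timeout(1):  <1:cand t2 z>

z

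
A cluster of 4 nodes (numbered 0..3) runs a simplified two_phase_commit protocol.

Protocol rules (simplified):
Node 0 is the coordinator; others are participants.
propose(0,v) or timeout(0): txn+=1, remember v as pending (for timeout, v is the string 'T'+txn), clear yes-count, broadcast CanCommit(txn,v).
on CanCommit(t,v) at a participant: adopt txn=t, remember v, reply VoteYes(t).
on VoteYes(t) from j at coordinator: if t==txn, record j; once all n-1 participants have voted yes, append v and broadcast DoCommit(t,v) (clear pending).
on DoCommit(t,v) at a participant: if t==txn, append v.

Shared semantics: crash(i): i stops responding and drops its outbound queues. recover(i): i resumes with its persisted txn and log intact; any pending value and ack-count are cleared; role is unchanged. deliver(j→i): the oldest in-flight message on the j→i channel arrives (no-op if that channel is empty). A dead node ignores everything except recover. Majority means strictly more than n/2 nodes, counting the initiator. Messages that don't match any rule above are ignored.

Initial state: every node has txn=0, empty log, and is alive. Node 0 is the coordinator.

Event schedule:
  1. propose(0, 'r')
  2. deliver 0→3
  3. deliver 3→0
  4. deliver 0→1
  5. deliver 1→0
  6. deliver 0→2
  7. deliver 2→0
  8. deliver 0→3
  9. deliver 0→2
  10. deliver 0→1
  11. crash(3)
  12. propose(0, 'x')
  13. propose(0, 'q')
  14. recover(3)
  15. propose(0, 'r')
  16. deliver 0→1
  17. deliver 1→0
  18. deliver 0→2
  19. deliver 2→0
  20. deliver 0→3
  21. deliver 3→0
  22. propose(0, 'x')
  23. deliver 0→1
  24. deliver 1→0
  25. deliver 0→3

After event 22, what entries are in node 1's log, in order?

e1 propose(0,'r'): 0[coor,t=1,-]
e2 deliver 0→3: 3[part,t=1,-]
e3 deliver 3→0: ·
e4 deliver 0→1: 1[part,t=1,-]
e5 deliver 1→0: ·
e6 deliver 0→2: 2[part,t=1,-]
e7 deliver 2→0: 0[coor,t=1,r]
e8 deliver 0→3: 3[part,t=1,r]
e9 deliver 0→2: 2[part,t=1,r]
e10 deliver 0→1: 1[part,t=1,r]
e11 crash(3): 3[✗part,t=1,r]
e12 propose(0,'x'): 0[coor,t=2,r]
e13 propose(0,'q'): 0[coor,t=3,r]
e14 recover(3): 3[part,t=1,r]
e15 propose(0,'r'): 0[coor,t=4,r]
e16 deliver 0→1: 1[part,t=2,r]
e17 deliver 1→0: ·
e18 deliver 0→2: 2[part,t=2,r]
e19 deliver 2→0: ·
e20 deliver 0→3: 3[part,t=2,r]
e21 deliver 3→0: ·
e22 propose(0,'x'): 0[coor,t=5,r]

r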